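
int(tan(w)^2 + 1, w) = tan(w) + C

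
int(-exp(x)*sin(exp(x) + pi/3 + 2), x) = cos(exp(x) + pi/3 + 2) + C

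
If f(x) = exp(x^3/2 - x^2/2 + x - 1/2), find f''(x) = 9*x^4*exp(x^3/2 - x^2/2 + x - 1/2)/4 - 3*x^3*exp(x^3/2 - x^2/2 + x - 1/2) + 4*x^2*exp(x^3/2 - x^2/2 + x - 1/2) + x*exp(x^3/2 - x^2/2 + x - 1/2)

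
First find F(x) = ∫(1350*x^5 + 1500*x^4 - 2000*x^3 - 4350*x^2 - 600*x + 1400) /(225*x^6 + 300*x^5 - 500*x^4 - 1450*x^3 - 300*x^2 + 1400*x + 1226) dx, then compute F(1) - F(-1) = -log(401) + log(901)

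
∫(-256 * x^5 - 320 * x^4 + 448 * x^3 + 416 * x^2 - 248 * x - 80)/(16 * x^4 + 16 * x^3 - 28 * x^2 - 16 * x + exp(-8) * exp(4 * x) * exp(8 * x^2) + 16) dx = log(4*(2*x^2 + x - 2)^2*exp(-8*x^2 - 4*x + 8) + 1) + C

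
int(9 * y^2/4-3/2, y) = 3*y^3/4 - 3*y/2 + C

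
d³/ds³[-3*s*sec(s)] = 3*(s*sin(s)/cos(s) - 6*s*sin(s)/cos(s)^3 + 3 - 6/cos(s)^2)/cos(s)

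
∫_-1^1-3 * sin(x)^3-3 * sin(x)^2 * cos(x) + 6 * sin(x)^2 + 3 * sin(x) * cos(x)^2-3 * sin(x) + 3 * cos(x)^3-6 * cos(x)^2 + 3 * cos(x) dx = (-1 + cos(1) + sin(1))^3 - (-1 - sin(1) + cos(1))^3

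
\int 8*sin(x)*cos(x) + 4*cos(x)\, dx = (2*sin(x) + 1)^2 + C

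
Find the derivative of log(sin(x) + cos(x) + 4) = (-sin(x) + cos(x))/(sin(x) + cos(x) + 4)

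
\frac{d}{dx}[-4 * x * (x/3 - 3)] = 12 - 8*x/3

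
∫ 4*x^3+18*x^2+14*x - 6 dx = x^4 + 6*x^3 + 7*x^2 - 6*x + C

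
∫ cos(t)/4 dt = sin(t)/4 + C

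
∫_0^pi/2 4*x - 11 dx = -8 - 3*pi/2 + 2*(-2 + pi/2)^2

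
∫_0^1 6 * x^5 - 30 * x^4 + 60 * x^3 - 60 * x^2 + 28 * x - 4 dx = 0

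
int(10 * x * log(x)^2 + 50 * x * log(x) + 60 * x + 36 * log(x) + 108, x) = -4*x*log(x) - 8*x + 5*(x*log(x) + 2*x + 4)^2 + C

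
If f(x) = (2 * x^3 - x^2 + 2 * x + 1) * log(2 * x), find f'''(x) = (12*x^3*log(x) + 12*x^3*log(2) + 22*x^3 - 2*x^2 - 2*x + 2)/x^3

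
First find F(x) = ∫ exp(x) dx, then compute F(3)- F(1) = -E + exp(3)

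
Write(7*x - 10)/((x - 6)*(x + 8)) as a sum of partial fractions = 33/(7*(x + 8)) + 16/(7*(x - 6))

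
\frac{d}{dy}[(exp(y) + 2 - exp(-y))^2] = (2*exp(4*y) + 4*exp(3*y) + 4*exp(y) - 2)*exp(-2*y)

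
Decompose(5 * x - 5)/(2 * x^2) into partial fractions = 5/(2*x) - 5/(2*x^2)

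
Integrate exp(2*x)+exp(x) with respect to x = (exp(x) + 2)*exp(x)/2 + C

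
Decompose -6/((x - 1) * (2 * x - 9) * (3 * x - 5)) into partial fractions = 27/(17*(3*x - 5)) - 24/(119*(2*x - 9)) - 3/(7*(x - 1))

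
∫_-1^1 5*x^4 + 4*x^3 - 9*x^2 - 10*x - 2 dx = -8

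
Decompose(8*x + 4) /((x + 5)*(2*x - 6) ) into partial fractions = 9/(4*(x + 5)) + 7/(4*(x - 3))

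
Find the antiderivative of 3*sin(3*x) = -cos(3*x) + C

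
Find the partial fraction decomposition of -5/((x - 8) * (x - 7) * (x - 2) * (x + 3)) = 1/(110*(x + 3)) - 1/(30*(x - 2)) + 1/(10*(x - 7)) - 5/(66*(x - 8))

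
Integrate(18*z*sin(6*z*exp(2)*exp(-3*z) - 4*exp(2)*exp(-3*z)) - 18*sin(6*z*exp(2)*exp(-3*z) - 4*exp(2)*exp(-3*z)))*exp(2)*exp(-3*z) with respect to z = cos((6*z - 4)*exp(2 - 3*z)) + C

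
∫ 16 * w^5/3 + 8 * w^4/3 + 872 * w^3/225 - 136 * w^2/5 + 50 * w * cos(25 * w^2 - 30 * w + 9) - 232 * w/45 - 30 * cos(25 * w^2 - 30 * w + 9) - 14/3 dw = 4*w^3 + 6*w^2/5 + 2*w + 2*(10*w^3 + 3*w^2 + 5*w - 75)^2/225 + sin((5*w - 3)^2) + C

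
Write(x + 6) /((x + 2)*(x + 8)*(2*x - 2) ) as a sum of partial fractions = -1/(54*(x + 8)) - 1/(9*(x + 2)) + 7/(54*(x - 1))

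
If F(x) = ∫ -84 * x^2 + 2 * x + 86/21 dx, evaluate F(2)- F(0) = -4448/21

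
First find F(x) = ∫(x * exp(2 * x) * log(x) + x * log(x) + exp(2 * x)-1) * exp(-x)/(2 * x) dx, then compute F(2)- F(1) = (-exp(-2) + exp(2))*log(2)/2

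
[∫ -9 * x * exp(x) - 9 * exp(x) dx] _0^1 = -9*E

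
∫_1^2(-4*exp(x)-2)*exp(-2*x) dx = -(exp(-1) + 2)^2 + (exp(-2) + 2)^2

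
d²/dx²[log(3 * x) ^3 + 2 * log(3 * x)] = (-3*log(x)^2 - 6*log(3)*log(x) + 6*log(x) - 3*log(3)^2 - 2 + 6*log(3))/x^2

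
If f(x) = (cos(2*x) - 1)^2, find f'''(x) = -16*sin(2*x) + 32*sin(4*x)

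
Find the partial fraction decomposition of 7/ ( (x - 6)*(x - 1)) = -7/(5*(x - 1)) + 7/(5*(x - 6))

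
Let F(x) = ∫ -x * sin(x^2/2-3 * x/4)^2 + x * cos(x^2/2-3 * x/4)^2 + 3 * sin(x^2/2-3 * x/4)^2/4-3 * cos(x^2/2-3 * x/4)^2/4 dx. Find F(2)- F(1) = sin(1/2)/2 + sin(1)/2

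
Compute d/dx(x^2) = 2*x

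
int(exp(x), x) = exp(x) + C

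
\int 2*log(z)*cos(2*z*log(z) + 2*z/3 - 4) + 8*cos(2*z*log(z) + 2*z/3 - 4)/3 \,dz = sin(2*(z*log(z) + z/3 - 2)) + C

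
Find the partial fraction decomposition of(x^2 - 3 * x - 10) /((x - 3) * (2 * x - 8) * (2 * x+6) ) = 1/(21*(x + 3)) + 5/(12*(x - 3)) - 3/(14*(x - 4))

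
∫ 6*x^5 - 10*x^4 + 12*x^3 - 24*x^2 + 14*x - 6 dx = x^6 - 2*x^5 + 3*x^4 - 8*x^3 + 7*x^2 - 6*x + C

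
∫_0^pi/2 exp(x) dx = -1 + exp(pi/2)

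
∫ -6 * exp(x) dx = -6*exp(x) + C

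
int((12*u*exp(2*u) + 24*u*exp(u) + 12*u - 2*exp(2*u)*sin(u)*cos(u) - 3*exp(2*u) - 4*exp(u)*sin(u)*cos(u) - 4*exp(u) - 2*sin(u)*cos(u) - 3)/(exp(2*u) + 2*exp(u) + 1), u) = ((exp(u) + 1)*(6*u^2 - 3*u + cos(u)^2 - 3) + 2*exp(u))/(exp(u) + 1) + C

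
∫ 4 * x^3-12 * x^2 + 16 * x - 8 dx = x^4 - 4*x^3 + 8*x^2 - 8*x + C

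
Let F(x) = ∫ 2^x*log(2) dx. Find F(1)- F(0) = 1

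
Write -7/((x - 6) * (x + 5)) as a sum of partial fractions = 7/(11*(x + 5)) - 7/(11*(x - 6))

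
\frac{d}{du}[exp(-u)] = -exp(-u)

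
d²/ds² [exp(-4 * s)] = 16*exp(-4*s)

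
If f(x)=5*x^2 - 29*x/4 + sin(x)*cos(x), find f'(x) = 10*x + cos(2*x) - 29/4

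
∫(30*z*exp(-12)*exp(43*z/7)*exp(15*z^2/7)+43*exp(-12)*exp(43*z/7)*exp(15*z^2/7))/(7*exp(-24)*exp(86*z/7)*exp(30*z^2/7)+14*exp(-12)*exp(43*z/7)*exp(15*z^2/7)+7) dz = exp((3*z - 4)*(5*z + 21)/7)/(exp((3*z - 4)*(5*z + 21)/7) + 1) + C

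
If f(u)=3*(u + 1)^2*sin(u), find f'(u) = 3*u^2*cos(u) + 6*u*sin(u) + 6*u*cos(u) + 6*sin(u) + 3*cos(u)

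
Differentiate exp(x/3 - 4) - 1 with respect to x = exp(x/3 - 4)/3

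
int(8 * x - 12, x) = 4*x^2 - 12*x + C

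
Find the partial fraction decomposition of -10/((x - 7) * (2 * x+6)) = 1/(2*(x + 3)) - 1/(2*(x - 7))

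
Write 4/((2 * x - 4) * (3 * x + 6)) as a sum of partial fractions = -1/(6*(x + 2)) + 1/(6*(x - 2))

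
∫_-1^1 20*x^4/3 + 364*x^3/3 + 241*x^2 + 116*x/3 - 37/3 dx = 416/3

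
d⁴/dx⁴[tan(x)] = 24*tan(x)^5 + 40*tan(x)^3 + 16*tan(x)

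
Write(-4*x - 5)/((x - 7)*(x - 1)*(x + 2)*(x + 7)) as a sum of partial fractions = -23/(560*(x + 7)) + 1/(45*(x + 2)) + 1/(16*(x - 1)) - 11/(252*(x - 7))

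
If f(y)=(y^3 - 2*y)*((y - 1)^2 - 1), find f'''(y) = 60*y^2 - 48*y - 12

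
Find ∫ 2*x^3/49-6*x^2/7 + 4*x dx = x^4/98 - 2*x^3/7 + 2*x^2 + C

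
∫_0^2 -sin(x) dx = -1 + cos(2)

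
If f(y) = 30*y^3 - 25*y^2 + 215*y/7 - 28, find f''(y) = 180*y - 50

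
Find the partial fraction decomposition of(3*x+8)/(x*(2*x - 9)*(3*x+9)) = 86/(405*(2*x - 9)) - 1/(135*(x + 3)) - 8/(81*x)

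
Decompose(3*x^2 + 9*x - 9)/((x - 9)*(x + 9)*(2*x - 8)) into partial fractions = 17/(52*(x + 9)) - 15/(26*(x - 4)) + 7/(4*(x - 9))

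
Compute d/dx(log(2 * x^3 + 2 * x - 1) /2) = (3*x^2 + 1)/(2*x^3 + 2*x - 1)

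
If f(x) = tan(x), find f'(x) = cos(x)^(-2)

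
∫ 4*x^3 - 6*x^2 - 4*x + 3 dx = x^4 - 2*x^3 - 2*x^2 + 3*x + C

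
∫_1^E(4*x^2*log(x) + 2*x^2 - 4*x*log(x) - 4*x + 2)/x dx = 2*(-1 + E)^2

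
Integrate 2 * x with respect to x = x^2 + C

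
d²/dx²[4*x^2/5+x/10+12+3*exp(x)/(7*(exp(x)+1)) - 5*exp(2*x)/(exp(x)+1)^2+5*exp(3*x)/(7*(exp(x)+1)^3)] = (56*exp(5*x) + 540*exp(4*x) + 420*exp(3*x) - 125*exp(2*x) + 295*exp(x) + 56)/(35*exp(5*x) + 175*exp(4*x) + 350*exp(3*x) + 350*exp(2*x) + 175*exp(x) + 35)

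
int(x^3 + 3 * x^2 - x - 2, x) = x^4/4 + x^3 - x^2/2 - 2*x + C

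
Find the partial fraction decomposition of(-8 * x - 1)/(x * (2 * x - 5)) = -42/(5*(2*x - 5)) + 1/(5*x)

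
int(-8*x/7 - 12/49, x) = -4*x^2/7 - 12*x/49 + C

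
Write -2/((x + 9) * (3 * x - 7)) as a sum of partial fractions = -3/(17*(3*x - 7)) + 1/(17*(x + 9))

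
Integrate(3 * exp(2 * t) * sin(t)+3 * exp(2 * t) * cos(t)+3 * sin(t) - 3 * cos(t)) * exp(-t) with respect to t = 6*sin(t)*sinh(t) + C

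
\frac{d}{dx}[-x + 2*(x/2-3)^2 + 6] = x - 7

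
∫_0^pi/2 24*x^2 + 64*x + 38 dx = -(-pi - 3)^2 - 18 - 2*pi - (-pi - 3)^3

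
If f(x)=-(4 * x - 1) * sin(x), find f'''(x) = 4*x*cos(x) + 12*sin(x) - cos(x)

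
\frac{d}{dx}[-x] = -1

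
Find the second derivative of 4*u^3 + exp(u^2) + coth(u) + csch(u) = 4*u^2*exp(u^2) + 24*u + 2*exp(u^2) + 1/sinh(u) + 2*cosh(u)/sinh(u)^3 + 2/sinh(u)^3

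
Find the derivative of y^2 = 2*y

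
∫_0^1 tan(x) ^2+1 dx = tan(1)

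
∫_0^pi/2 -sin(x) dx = -1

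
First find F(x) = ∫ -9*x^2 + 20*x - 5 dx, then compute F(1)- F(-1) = -16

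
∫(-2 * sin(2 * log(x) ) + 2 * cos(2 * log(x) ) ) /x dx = sqrt(2)*sin(2*log(x) + pi/4) + C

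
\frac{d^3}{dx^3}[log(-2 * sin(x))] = 2*cos(x)/sin(x)^3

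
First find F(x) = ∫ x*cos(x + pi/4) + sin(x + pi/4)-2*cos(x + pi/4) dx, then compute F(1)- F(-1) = sqrt(2)*(-2*sin(1) + cos(1))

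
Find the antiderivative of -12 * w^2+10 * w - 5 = -4*w^3 + 5*w^2 - 5*w + C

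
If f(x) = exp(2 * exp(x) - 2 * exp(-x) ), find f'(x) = (2*exp(2*exp(x) - 2*exp(-x)) + 2*exp(2*x + 2*exp(x) - 2*exp(-x)))*exp(-x)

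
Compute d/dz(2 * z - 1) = 2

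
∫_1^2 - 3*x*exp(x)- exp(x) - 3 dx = -4*exp(2) - 3 + E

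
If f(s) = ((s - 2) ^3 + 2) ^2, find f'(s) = 6*s^5 - 60*s^4 + 240*s^3 - 468*s^2 + 432*s - 144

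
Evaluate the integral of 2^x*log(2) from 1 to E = -2 + 2^E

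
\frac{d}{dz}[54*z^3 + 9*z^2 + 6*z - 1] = 162*z^2 + 18*z + 6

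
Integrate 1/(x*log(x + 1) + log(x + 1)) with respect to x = log(log(x + 1)) + C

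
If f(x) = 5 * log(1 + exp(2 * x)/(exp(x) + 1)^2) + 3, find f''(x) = (-20*exp(5*x) + 30*exp(3*x) + 20*exp(2*x))/(4*exp(6*x) + 16*exp(5*x) + 28*exp(4*x) + 28*exp(3*x) + 17*exp(2*x) + 6*exp(x) + 1)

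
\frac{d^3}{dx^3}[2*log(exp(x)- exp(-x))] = (16*exp(4*x) + 16*exp(2*x))/(exp(6*x) - 3*exp(4*x) + 3*exp(2*x) - 1)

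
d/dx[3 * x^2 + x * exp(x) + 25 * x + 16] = x*exp(x) + 6*x + exp(x) + 25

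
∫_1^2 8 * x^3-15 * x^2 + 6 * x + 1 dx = 5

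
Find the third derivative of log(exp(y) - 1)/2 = (exp(2*y) + exp(y))/(2*exp(3*y) - 6*exp(2*y) + 6*exp(y) - 2)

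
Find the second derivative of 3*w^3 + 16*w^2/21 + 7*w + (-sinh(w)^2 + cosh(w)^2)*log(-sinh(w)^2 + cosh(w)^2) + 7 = 18*w + 32/21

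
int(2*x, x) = x^2 + C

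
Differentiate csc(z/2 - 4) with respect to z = -cot(z/2 - 4)*csc(z/2 - 4)/2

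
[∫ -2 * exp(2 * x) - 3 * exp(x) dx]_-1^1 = -(2 + E)^2 - exp(-1) + E + (exp(-1) + 2)^2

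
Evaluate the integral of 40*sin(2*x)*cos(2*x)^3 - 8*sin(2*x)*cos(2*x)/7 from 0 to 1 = (68/7 - 5*sin(2)^2)*sin(2)^2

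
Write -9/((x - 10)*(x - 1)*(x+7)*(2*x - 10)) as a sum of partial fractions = 3/(1088*(x + 7)) - 1/(64*(x - 1)) + 3/(160*(x - 5)) - 1/(170*(x - 10))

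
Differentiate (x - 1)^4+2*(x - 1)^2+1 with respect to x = 4*x^3 - 12*x^2 + 16*x - 8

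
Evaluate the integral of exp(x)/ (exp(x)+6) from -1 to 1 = -log(exp(-1) + 6) + log(E + 6)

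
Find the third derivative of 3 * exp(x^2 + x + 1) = 24*x^3*exp(x^2 + x + 1) + 36*x^2*exp(x^2 + x + 1) + 54*x*exp(x^2 + x + 1) + 21*exp(x^2 + x + 1)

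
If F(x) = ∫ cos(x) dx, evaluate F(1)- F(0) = sin(1)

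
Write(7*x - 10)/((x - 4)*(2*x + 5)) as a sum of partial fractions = 55/(13*(2*x + 5)) + 18/(13*(x - 4))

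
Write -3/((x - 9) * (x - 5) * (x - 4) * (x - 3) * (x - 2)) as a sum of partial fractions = -1/(14*(x - 2)) + 1/(4*(x - 3)) - 3/(10*(x - 4)) + 1/(8*(x - 5)) - 1/(280*(x - 9))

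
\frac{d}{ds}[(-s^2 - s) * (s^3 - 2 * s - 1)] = -5*s^4 - 4*s^3 + 6*s^2 + 6*s + 1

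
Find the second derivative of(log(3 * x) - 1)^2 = (-2*log(x) - 2*log(3) + 4)/x^2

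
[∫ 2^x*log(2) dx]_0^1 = 1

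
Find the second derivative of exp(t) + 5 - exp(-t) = (exp(2*t) - 1)*exp(-t)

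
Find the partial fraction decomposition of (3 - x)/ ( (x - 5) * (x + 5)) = -4/(5*(x + 5)) - 1/(5*(x - 5))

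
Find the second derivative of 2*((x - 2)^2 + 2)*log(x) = (4*x^2*log(x) + 6*x^2 - 8*x - 12)/x^2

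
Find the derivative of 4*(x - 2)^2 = 8*x - 16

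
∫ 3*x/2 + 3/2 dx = 3*x^2/4 + 3*x/2 + C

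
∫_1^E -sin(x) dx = cos(E) - cos(1)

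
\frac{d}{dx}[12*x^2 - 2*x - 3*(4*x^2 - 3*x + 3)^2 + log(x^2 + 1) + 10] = (-192*x^5 + 216*x^4 - 366*x^3 + 268*x^2 - 172*x + 52)/(x^2 + 1)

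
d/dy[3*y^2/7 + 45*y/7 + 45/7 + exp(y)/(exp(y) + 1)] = (6*y*exp(2*y) + 12*y*exp(y) + 6*y + 45*exp(2*y) + 97*exp(y) + 45)/(7*exp(2*y) + 14*exp(y) + 7)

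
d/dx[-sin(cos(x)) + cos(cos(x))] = sqrt(2)*sin(x)*sin(cos(x) + pi/4)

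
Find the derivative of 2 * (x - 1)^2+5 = 4*x - 4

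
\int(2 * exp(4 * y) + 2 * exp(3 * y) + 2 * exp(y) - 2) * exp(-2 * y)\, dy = (exp(2*y) + exp(y) - 1)^2*exp(-2*y) + C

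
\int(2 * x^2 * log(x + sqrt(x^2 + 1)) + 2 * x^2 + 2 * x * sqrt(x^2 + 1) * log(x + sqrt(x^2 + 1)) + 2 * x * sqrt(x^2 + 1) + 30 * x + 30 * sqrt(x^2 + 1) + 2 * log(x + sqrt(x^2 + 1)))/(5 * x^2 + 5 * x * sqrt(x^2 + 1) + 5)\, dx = 2*(x + 15)*log(x + sqrt(x^2 + 1))/5 + C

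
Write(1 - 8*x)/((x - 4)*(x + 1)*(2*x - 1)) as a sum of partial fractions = 4/(7*(2*x - 1)) + 3/(5*(x + 1)) - 31/(35*(x - 4))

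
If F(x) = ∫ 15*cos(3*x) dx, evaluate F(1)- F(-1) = 10*sin(3)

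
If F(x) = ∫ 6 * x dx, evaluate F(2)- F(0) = 12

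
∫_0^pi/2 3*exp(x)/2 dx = -3/2 + 3*exp(pi/2)/2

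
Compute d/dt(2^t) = 2^t*log(2)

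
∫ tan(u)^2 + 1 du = tan(u) + C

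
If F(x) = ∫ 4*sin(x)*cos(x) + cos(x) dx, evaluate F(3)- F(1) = -cos(6) - sin(1) + cos(2) + sin(3)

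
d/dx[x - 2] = 1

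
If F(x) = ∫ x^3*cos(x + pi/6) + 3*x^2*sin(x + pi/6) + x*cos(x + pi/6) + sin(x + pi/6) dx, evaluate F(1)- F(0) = 2*sin(pi/6 + 1)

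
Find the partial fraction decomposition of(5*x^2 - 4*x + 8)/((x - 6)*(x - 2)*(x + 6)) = 53/(24*(x + 6)) - 5/(8*(x - 2)) + 41/(12*(x - 6))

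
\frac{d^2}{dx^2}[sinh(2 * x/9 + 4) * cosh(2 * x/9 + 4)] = 16*sinh(2*x/9 + 4)*cosh(2*x/9 + 4)/81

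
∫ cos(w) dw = sin(w) + C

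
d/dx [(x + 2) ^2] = 2*x + 4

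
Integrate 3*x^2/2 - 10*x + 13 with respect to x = x^3/2 - 5*x^2 + 13*x + C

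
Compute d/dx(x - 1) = 1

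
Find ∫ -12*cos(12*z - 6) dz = -sin(12*z - 6) + C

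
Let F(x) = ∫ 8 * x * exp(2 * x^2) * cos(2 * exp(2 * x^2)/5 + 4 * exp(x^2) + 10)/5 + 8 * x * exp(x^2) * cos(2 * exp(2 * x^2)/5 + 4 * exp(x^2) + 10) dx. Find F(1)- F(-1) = 0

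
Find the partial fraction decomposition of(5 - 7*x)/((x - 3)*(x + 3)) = -13/(3*(x + 3)) - 8/(3*(x - 3))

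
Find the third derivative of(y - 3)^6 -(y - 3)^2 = 120*y^3 - 1080*y^2 + 3240*y - 3240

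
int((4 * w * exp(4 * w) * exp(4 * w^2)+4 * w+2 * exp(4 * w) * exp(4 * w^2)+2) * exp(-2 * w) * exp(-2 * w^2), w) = 2*sinh(2*w*(w + 1)) + C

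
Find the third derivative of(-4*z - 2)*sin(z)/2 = 2*z*cos(z) + 6*sin(z) + cos(z)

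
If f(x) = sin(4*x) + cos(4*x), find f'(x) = -4*sin(4*x) + 4*cos(4*x)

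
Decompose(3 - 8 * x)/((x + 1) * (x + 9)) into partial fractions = -75/(8*(x + 9)) + 11/(8*(x + 1))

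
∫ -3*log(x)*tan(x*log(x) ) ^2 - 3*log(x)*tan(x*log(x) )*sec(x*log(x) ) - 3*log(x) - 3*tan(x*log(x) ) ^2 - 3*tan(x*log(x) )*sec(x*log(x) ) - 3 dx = -3*tan(x*log(x)) - 3/cos(x*log(x)) + C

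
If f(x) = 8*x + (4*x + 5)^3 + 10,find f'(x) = 192*x^2 + 480*x + 308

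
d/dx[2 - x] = -1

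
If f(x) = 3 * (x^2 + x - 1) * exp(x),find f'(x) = 3*x^2*exp(x) + 9*x*exp(x)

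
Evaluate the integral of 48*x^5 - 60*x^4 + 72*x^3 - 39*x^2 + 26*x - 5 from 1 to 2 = 345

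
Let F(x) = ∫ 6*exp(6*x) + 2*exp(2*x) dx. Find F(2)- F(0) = -2 + exp(4) + exp(12)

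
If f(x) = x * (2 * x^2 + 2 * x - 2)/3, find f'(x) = 2*x^2 + 4*x/3 - 2/3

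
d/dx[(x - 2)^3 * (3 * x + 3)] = 12*x^3 - 45*x^2 + 36*x + 12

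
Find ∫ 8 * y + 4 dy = 4*y^2 + 4*y + C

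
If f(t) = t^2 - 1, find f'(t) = 2*t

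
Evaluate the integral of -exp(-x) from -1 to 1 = -E + exp(-1)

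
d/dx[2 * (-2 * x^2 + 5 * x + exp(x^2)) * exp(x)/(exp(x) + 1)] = (-4*x^2*exp(x) - 8*x*exp(2*x) + 2*x*exp(x) + 4*x*exp(x^2 + x) + 4*x*exp(x^2 + 2*x) + 10*exp(2*x) + 10*exp(x) + 2*exp(x^2 + x))/(exp(2*x) + 2*exp(x) + 1)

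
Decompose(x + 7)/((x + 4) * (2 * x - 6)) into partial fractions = -3/(14*(x + 4)) + 5/(7*(x - 3))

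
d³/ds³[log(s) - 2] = 2/s^3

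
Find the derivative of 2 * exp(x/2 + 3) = exp(x/2 + 3)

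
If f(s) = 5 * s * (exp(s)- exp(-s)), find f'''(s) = (5*s*exp(2*s) + 5*s + 15*exp(2*s) - 15)*exp(-s)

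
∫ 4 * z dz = 2*z^2 + C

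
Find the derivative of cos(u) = -sin(u)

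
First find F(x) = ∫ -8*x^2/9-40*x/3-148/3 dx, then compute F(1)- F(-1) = -2680/27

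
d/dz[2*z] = 2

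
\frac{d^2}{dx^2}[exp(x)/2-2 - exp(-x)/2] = (exp(2*x) - 1)*exp(-x)/2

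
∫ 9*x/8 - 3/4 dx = 9*x^2/16 - 3*x/4 + C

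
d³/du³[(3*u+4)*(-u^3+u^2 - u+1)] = -72*u - 6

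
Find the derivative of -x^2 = -2*x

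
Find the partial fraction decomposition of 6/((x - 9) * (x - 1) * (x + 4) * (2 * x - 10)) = -1/(195*(x + 4)) + 3/(160*(x - 1)) - 1/(48*(x - 5)) + 3/(416*(x - 9))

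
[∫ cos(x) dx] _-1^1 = 2*sin(1)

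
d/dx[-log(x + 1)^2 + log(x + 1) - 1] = (1 - 2*log(x + 1))/(x + 1)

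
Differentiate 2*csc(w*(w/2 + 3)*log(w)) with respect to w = -(2*w*log(w) + w + 6*log(w) + 6)*cos(w*(w/2 + 3)*log(w))/sin(w*(w/2 + 3)*log(w))^2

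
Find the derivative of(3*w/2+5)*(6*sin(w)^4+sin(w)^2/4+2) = 75*w*sin(2*w)/8 - 9*w*sin(4*w)/2 + 9*(1 - cos(2*w))^2/4 + 125*sin(2*w)/4 - 15*sin(4*w) - 3*cos(2*w)/16 + 51/16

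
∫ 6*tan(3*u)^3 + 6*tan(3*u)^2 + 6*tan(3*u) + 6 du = (tan(3*u) + 1)^2 + C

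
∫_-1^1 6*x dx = 0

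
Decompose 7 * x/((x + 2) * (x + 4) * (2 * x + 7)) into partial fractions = 98/(3*(2*x + 7)) - 14/(x + 4) - 7/(3*(x + 2))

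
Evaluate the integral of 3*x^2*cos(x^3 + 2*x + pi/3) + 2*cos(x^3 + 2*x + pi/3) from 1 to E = -sin(pi/3 + 3) + sin(pi/3 + 2*E + exp(3))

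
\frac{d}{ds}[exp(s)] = exp(s)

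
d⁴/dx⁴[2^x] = 2^x*log(2)^4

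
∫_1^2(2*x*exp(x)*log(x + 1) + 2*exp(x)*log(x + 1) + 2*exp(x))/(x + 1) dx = -2*E*log(2) + 2*exp(2)*log(3)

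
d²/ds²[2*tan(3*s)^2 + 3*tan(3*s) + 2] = 108*tan(3*s)^4 + 54*tan(3*s)^3 + 144*tan(3*s)^2 + 54*tan(3*s) + 36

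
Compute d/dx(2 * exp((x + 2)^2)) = 4*x*exp(x^2 + 4*x + 4) + 8*exp(x^2 + 4*x + 4)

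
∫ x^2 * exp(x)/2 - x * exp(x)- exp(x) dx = ((x - 2)^2 - 2)*exp(x)/2 + C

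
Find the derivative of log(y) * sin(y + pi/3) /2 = (y*log(y)*cos(y + pi/3) + sin(y + pi/3))/(2*y)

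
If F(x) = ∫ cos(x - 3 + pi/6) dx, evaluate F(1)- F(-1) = cos(pi/3 + 2) - cos(pi/3 + 4)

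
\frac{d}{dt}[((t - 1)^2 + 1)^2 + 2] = 4*t^3 - 12*t^2 + 16*t - 8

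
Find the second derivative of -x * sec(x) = (x - 2*x/cos(x)^2 - 2*sin(x)/cos(x))/cos(x)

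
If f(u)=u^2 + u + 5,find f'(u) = 2*u + 1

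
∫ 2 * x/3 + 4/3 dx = x^2/3 + 4*x/3 + C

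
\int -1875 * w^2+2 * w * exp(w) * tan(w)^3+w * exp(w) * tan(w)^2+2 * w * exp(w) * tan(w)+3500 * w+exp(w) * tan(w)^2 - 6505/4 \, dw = w*(-2500*w^2 + 7000*w + 4*exp(w)*tan(w)^2 - 6505)/4 + C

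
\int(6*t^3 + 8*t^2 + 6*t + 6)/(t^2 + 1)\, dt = 3*t^2 + 8*t + 2*acot(t) + C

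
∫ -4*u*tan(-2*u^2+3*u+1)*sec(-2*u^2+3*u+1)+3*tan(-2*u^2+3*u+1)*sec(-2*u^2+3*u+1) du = sec(-2*u^2 + 3*u + 1) + C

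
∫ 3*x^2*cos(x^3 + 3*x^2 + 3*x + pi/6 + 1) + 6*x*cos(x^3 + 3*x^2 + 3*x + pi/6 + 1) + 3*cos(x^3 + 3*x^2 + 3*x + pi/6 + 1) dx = sin((x + 1)^3 + pi/6) + C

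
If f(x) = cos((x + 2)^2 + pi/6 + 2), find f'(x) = -2*(x + 2)*sin(x^2 + 4*x + pi/6 + 6)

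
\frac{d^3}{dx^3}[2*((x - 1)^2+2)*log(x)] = (4*x^2 + 4*x + 12)/x^3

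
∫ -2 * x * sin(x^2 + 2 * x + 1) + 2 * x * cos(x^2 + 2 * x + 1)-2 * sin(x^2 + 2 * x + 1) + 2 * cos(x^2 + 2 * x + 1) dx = sin((x + 1)^2) + cos((x + 1)^2) + C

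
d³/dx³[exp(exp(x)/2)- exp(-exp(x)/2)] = (exp(3*x) - 6*exp(2*x) + 4*exp(x) + 4*exp(x + exp(x)) + 6*exp(2*x + exp(x)) + exp(3*x + exp(x)))*exp(-exp(x)/2)/8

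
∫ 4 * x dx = 2*x^2 + C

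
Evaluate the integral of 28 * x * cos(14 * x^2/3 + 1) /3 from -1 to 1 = 0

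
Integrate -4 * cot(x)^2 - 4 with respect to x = 4*cot(x) + C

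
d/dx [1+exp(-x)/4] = -exp(-x)/4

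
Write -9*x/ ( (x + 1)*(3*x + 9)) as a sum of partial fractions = -9/(2*(x + 3)) + 3/(2*(x + 1))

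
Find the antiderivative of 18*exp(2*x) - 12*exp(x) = (3*exp(x) - 2)^2 + C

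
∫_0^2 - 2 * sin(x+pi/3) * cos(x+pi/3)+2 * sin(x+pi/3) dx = -1/4 + (-1 + cos(pi/3 + 2))^2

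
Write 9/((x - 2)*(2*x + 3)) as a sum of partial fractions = -18/(7*(2*x + 3)) + 9/(7*(x - 2))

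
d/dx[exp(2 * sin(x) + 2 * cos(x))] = 2*sqrt(2)*exp(2*sin(x))*exp(2*cos(x))*cos(x + pi/4)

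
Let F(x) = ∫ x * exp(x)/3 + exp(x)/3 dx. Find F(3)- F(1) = -E/3 + exp(3)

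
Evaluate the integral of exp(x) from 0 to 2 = -1 + exp(2)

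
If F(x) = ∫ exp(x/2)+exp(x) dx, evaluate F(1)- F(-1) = -(exp(-1/2) + 1)^2 + (1 + exp(1/2))^2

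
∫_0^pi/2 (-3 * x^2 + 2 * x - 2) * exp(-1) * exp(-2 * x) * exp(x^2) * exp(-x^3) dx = -exp(-1) + exp(-pi^3/8 - pi - 1 + pi^2/4)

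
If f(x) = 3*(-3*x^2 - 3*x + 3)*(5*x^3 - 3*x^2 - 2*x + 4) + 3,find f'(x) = -225*x^4 - 72*x^3 + 270*x^2 - 90*x - 54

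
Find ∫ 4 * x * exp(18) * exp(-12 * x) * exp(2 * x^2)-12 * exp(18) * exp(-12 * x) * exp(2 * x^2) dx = exp(2*(x - 3)^2) + C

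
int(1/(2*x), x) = log(-4*x)/2 + C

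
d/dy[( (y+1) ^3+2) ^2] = 6*y^5 + 30*y^4 + 60*y^3 + 72*y^2 + 54*y + 18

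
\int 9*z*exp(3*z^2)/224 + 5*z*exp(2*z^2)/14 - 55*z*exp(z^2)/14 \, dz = (3*exp(2*z^2) + 40*exp(z^2) - 880)*exp(z^2)/448 + C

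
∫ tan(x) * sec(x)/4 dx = sec(x)/4 + C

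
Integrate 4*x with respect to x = 2*x^2 + C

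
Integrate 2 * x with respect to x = x^2 + C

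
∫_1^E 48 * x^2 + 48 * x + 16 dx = -58 + 4*E + 2*(1 + 2*E)^3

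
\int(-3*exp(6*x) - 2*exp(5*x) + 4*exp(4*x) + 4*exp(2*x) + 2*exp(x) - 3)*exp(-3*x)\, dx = ((1 - exp(2*x))^3 - (1 - exp(2*x))^2*exp(x) + exp(4*x) - exp(2*x))*exp(-3*x) + C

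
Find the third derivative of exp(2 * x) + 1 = 8*exp(2*x)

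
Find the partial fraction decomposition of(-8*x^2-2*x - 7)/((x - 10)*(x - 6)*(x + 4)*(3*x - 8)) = -1869/(4400*(3*x - 8)) + 127/(2800*(x + 4)) + 307/(400*(x - 6)) - 827/(1232*(x - 10))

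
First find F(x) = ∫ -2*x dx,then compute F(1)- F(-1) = 0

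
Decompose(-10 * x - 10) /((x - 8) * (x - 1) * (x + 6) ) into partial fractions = 25/(49*(x + 6)) + 20/(49*(x - 1)) - 45/(49*(x - 8))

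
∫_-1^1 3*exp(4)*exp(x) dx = -3*exp(3) + 3*exp(5)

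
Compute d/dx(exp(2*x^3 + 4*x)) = 6*x^2*exp(2*x^3 + 4*x) + 4*exp(2*x^3 + 4*x)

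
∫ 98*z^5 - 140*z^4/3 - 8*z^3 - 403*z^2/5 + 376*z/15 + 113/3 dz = 49*z^6/3 - 28*z^5/3 - 2*z^4 - 403*z^3/15 + 188*z^2/15 + 113*z/3 + C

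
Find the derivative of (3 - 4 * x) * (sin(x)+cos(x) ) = 4*x*sin(x) - 4*x*cos(x) - 7*sin(x) - cos(x)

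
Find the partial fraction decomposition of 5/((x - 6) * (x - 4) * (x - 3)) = 5/(3*(x - 3)) - 5/(2*(x - 4)) + 5/(6*(x - 6))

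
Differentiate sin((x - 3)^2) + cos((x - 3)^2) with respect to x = -2*x*sin(x^2 - 6*x + 9) + 2*x*cos(x^2 - 6*x + 9) + 6*sin(x^2 - 6*x + 9) - 6*cos(x^2 - 6*x + 9)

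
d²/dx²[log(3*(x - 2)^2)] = -2/(x^2 - 4*x + 4)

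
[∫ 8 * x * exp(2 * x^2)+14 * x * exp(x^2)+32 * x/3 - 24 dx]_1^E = -23*E - 2*exp(2) + 47/3 + (3 - 4*E)^2/3 + 7*exp(exp(2)) + 2*exp(2*exp(2))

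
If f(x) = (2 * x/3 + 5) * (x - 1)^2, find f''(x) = 4*x + 22/3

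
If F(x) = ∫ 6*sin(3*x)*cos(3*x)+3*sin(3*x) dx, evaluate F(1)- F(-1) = 0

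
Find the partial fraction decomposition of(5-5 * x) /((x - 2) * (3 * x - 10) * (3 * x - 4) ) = -5/(12*(3*x - 4)) - 35/(24*(3*x - 10)) + 5/(8*(x - 2))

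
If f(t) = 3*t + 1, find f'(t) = 3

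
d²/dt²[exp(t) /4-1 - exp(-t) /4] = (exp(2*t) - 1)*exp(-t)/4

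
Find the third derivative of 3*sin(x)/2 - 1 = -3*cos(x)/2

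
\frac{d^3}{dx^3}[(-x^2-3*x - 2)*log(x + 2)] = (-2*x - 5)/(x^2 + 4*x + 4)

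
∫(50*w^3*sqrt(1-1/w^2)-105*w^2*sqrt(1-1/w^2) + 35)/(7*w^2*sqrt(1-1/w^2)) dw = 25*w^2/7 - 15*w + 5*asec(w) + C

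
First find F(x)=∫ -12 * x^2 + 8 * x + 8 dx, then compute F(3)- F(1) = -56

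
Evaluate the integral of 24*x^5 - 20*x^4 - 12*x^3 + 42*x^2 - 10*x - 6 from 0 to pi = -9 + (-pi^2 - pi + 3 + 2*pi^3)^2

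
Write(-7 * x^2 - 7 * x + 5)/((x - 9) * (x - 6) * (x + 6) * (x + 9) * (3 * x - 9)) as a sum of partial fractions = -499/(29160*(x + 9)) + 41/(2916*(x + 6)) - 79/(5832*(x - 3)) + 289/(4860*(x - 6)) - 125/(2916*(x - 9))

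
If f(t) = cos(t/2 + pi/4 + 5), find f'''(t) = sin(t/2 + pi/4 + 5)/8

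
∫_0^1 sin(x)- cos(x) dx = -sin(1) - cos(1) + 1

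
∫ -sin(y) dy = cos(y) + C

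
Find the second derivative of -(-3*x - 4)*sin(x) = -3*x*sin(x) - 4*sin(x) + 6*cos(x)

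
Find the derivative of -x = -1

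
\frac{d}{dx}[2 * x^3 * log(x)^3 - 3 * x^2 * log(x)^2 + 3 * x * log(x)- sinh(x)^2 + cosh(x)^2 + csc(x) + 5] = 6*x^2*log(x)^3 + 6*x^2*log(x)^2 - 6*x*log(x)^2 - 6*x*log(x) + 3*log(x) - cot(x)*csc(x) + 3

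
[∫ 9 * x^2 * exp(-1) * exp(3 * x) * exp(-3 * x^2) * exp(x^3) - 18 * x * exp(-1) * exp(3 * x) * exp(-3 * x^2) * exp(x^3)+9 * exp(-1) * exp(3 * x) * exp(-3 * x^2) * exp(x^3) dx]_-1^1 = 3 - 3*exp(-8)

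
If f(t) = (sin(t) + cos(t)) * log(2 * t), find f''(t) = sqrt(2)*(-t^2*log(t)*sin(t + pi/4) - t^2*log(2)*sin(t + pi/4) + 2*t*cos(t + pi/4) - sin(t + pi/4))/t^2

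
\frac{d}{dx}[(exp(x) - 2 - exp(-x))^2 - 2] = (2*exp(4*x) - 4*exp(3*x) - 4*exp(x) - 2)*exp(-2*x)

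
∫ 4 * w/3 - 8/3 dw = 2*w^2/3 - 8*w/3 + C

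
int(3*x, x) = 3*x^2/2 + C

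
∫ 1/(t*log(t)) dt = log(log(t)/2) + C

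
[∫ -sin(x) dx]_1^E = cos(E) - cos(1)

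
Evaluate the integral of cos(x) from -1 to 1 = 2*sin(1)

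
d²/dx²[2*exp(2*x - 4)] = 8*exp(2*x - 4)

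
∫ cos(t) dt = sin(t) + C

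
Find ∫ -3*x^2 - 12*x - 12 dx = -x^3 - 6*x^2 - 12*x + C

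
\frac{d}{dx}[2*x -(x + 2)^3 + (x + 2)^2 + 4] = -3*x^2 - 10*x - 6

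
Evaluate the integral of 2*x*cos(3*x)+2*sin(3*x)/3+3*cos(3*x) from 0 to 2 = 7*sin(6)/3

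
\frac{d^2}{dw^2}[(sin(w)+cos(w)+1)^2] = -4*sin(2*w) - 2*sqrt(2)*sin(w + pi/4)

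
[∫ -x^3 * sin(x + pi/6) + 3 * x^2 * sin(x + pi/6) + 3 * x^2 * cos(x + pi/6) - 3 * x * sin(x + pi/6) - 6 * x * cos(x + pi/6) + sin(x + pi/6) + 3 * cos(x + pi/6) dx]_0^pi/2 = -(-1 + pi/2)^3/2 + sqrt(3)/2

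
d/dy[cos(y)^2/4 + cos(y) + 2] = -(cos(y)/2 + 1)*sin(y)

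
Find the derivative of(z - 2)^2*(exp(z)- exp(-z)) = (z^2*exp(2*z) + z^2 - 2*z*exp(2*z) - 6*z + 8)*exp(-z)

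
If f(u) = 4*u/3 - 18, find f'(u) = 4/3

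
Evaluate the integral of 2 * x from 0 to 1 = 1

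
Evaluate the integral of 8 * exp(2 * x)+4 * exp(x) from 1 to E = -(1 + 2*E)^2 + (1 + 2*exp(E))^2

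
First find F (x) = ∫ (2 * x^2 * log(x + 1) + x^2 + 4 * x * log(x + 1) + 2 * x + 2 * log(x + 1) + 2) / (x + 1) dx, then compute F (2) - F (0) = 10*log(3)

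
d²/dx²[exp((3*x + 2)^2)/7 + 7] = 324*x^2*exp(9*x^2 + 12*x + 4)/7 + 432*x*exp(9*x^2 + 12*x + 4)/7 + 162*exp(9*x^2 + 12*x + 4)/7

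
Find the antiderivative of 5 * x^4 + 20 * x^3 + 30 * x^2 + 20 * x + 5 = x^5 + 5*x^4 + 10*x^3 + 10*x^2 + 5*x + C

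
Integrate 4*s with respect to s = 2*s^2 + C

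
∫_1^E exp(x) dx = -E + exp(E)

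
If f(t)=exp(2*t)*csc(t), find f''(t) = (3 - 4*cos(t)/sin(t) + 2/sin(t)^2)*exp(2*t)/sin(t)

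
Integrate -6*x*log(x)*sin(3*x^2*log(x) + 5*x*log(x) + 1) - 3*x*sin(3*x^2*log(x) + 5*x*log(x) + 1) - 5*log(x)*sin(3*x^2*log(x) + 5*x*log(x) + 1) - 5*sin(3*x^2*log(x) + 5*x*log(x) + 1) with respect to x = cos(x*(3*x + 5)*log(x) + 1) + C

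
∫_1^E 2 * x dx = -1 + exp(2)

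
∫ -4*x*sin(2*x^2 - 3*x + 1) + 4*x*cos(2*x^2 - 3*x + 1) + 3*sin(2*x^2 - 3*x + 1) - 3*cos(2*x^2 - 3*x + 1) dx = sin(2*x^2 - 3*x + 1) + cos(2*x^2 - 3*x + 1) + C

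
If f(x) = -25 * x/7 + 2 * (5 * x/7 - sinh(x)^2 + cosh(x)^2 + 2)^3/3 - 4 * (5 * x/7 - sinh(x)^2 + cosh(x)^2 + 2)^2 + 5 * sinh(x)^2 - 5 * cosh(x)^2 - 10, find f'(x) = 250*x^2/343 + 100*x/49 - 55/7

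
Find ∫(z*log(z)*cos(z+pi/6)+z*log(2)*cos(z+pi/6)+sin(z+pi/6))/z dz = log(2*z)*sin(z + pi/6) + C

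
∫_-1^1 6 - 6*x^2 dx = 8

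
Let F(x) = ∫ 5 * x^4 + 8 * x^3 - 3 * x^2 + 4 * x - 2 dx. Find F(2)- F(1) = 58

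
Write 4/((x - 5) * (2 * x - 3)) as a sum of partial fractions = -8/(7*(2*x - 3)) + 4/(7*(x - 5))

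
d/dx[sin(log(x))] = cos(log(x))/x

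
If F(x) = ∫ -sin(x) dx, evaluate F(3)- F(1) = cos(3) - cos(1)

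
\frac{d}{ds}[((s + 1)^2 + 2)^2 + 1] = 4*s^3 + 12*s^2 + 20*s + 12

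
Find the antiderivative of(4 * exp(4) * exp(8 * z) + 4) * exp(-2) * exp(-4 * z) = 2*sinh(4*z + 2) + C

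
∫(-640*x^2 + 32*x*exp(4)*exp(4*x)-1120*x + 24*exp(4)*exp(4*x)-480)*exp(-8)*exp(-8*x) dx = 8*(x + 1)*(10*(x + 1)*exp(4*x + 4) - exp(8*x + 8))*exp(-12*x - 12) + C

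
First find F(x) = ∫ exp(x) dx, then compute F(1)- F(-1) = E - exp(-1)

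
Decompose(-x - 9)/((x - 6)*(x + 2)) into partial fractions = 7/(8*(x + 2)) - 15/(8*(x - 6))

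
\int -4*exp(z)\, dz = -4*exp(z) + C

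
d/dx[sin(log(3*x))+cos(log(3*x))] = sqrt(2)*cos(log(x) + pi/4 + log(3))/x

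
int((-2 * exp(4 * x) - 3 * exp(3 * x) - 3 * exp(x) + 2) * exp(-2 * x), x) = -6*sinh(x) - 2*cosh(2*x) + C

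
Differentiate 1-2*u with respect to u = -2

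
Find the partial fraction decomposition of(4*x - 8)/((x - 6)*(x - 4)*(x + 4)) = -3/(10*(x + 4)) - 1/(2*(x - 4)) + 4/(5*(x - 6))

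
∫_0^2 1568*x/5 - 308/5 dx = 504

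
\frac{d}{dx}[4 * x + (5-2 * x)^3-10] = -24*x^2 + 120*x - 146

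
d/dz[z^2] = 2*z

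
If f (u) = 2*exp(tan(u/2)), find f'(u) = exp(tan(u/2))/cos(u/2)^2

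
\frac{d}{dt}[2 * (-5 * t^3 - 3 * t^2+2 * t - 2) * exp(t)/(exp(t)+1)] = (-10*t^3*exp(t) - 30*t^2*exp(2*t) - 36*t^2*exp(t) - 12*t*exp(2*t) - 8*t*exp(t) + 4*exp(2*t))/(exp(2*t) + 2*exp(t) + 1)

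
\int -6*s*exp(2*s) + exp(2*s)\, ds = (2 - 3*s)*exp(2*s) + C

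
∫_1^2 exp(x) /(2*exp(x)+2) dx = -log(1 + E)/2 + log(1 + exp(2))/2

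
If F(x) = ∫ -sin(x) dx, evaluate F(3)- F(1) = cos(3) - cos(1)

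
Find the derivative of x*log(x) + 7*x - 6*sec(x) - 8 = log(x) - 6*tan(x)*sec(x) + 8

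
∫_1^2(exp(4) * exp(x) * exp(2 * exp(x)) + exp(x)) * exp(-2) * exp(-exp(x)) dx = -exp(2 + E) - exp(-exp(2) - 2) + exp(-E - 2) + exp(2 + exp(2))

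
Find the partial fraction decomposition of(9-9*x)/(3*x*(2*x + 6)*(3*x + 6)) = 2/(3*(x + 3)) - 3/(4*(x + 2)) + 1/(12*x)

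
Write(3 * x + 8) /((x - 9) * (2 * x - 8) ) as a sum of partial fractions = -2/(x - 4) + 7/(2*(x - 9))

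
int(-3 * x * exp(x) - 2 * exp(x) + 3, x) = (1 - exp(x))*(3*x - 1) + C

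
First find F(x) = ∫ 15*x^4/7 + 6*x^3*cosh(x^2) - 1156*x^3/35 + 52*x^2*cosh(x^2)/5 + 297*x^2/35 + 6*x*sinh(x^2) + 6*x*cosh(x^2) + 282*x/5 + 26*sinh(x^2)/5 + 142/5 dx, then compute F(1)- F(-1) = 52*sinh(1)/5 + 2216/35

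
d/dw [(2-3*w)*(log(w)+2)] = (-3*w*log(w) - 9*w + 2)/w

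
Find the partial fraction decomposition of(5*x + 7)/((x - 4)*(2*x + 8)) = 13/(16*(x + 4)) + 27/(16*(x - 4))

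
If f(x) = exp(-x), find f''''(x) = exp(-x)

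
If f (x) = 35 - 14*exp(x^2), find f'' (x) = -56*x^2*exp(x^2) - 28*exp(x^2)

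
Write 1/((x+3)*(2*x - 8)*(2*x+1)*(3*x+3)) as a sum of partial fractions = -4/(135*(2*x + 1)) - 1/(420*(x + 3)) + 1/(60*(x + 1)) + 1/(1890*(x - 4))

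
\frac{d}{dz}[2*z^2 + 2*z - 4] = 4*z + 2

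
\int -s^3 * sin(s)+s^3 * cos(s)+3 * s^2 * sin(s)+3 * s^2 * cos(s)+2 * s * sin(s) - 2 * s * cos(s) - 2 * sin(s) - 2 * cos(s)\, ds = sqrt(2)*s*(s^2 - 2)*sin(s + pi/4) + C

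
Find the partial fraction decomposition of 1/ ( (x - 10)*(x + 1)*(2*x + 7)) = 4/(135*(2*x + 7)) - 1/(55*(x + 1)) + 1/(297*(x - 10))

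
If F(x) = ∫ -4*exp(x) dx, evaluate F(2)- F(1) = -4*exp(2) + 4*E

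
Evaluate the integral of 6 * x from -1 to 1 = 0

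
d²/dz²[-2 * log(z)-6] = 2/z^2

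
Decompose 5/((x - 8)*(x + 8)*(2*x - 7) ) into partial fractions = -20/(207*(2*x - 7)) + 5/(368*(x + 8)) + 5/(144*(x - 8))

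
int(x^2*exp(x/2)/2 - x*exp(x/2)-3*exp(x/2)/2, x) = (x - 3)^2*exp(x/2) + C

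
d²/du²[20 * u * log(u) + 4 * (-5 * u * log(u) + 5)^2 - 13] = (200*u*log(u)^2 + 600*u*log(u) + 200*u - 180)/u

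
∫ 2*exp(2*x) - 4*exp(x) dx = (exp(x) - 2)^2 + C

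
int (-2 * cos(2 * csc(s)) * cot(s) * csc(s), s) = sin(2*csc(s)) + C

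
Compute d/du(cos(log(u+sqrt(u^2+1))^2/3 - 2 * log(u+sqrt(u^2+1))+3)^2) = 2*(-u*log(u + sqrt(u^2 + 1)) + 3*u - sqrt(u^2 + 1)*log(u + sqrt(u^2 + 1)) + 3*sqrt(u^2 + 1))*sin(2*log(u + sqrt(u^2 + 1))^2/3 - 4*log(u + sqrt(u^2 + 1)) + 6)/(3*u^2 + 3*u*sqrt(u^2 + 1) + 3)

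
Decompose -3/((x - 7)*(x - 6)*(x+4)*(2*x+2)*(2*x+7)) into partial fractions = 8/(665*(2*x + 7)) - 1/(220*(x + 4)) - 1/(560*(x + 1)) + 3/(2660*(x - 6)) - 1/(1232*(x - 7))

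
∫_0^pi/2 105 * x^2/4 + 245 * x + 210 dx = 5*pi*(pi/6 + 4)*(21*pi/8 + 21/2)/2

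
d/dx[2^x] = 2^x*log(2)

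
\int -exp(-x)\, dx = exp(-x) + C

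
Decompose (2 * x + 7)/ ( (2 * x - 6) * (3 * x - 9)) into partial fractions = 1/(3*(x - 3)) + 13/(6*(x - 3)^2)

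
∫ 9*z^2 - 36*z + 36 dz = 3*z^3 - 18*z^2 + 36*z + C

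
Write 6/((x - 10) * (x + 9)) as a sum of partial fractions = -6/(19*(x + 9)) + 6/(19*(x - 10))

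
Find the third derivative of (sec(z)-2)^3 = 3*(-4 + 16/cos(z) + 15/cos(z)^2 - 48/cos(z)^3 + 20/cos(z)^4)*sin(z)/cos(z)^2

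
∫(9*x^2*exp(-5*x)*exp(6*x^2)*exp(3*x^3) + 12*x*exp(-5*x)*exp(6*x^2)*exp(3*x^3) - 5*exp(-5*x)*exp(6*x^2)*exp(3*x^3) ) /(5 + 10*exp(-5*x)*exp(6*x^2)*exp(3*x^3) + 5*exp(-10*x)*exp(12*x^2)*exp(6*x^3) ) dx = (-24*exp(x*(3*x^2 + 6*x - 5)) - 25)/(5*(exp(x*(3*x^2 + 6*x - 5)) + 1)) + C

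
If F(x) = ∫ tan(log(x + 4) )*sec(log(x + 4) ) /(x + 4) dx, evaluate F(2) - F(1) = sec(log(6)) - sec(log(5))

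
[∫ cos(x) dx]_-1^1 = 2*sin(1)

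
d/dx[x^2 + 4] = 2*x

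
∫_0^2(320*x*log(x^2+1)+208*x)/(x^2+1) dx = -20 + 24*log(5) + 5*(2 + 4*log(5))^2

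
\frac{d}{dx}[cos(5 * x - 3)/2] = -5*sin(5*x - 3)/2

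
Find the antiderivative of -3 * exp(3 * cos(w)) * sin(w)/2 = exp(3*cos(w))/2 + C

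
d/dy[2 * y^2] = 4*y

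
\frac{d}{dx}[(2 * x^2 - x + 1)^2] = 16*x^3 - 12*x^2 + 10*x - 2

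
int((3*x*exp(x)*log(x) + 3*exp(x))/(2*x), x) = 3*exp(x)*log(x)/2 + C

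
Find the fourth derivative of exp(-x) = exp(-x)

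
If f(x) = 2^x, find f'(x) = 2^x*log(2)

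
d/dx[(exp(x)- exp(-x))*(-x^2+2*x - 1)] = (-x^2*exp(2*x) - x^2 + 4*x + exp(2*x) - 3)*exp(-x)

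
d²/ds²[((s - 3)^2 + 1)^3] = 30*s^4 - 360*s^3 + 1656*s^2 - 3456*s + 2760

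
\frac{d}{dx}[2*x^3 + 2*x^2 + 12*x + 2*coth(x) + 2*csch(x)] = 6*x^2 + 4*x + 12 - 2*cosh(x)/sinh(x)^2 - 2/sinh(x)^2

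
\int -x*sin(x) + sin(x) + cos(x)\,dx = (x - 1)*cos(x) + C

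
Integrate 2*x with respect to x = x^2 + C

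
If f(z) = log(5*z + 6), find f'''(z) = 250/(125*z^3 + 450*z^2 + 540*z + 216)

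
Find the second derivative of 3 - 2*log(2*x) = 2/x^2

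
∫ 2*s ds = s^2 + C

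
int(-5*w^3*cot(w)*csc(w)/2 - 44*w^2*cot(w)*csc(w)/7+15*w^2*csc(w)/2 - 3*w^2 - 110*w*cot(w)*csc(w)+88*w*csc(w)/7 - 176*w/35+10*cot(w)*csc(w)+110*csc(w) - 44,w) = (5*csc(w) - 2)*(w^3/2 + 44*w^2/35 + 22*w - 2) + C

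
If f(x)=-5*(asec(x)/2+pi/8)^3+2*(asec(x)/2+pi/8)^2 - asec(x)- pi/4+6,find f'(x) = (-240*asec(x)^2 - 120*pi*asec(x) + 128*asec(x) - 15*pi^2 - 128 + 32*pi)/(128*x^2*sqrt(1 - 1/x^2))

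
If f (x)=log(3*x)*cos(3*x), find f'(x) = (-3*x*log(x)*sin(3*x) - 3*x*log(3)*sin(3*x) + cos(3*x))/x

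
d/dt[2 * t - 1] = 2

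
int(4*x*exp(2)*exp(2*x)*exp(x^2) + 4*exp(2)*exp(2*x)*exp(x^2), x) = 2*exp((x + 1)^2 + 1) + C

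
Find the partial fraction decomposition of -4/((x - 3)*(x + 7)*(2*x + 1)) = 16/(91*(2*x + 1)) - 2/(65*(x + 7)) - 2/(35*(x - 3))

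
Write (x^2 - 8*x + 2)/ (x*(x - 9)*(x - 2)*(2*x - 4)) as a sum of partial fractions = 3/(196*(x - 2)) + 5/(14*(x - 2)^2) + 11/(882*(x - 9)) - 1/(36*x)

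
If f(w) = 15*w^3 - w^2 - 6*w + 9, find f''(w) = 90*w - 2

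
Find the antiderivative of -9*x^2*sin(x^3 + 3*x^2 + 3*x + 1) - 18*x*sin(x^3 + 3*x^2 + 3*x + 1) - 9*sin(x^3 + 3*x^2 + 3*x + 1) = 3*cos((x + 1)^3) + C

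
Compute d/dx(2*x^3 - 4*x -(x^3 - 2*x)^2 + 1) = -6*x^5 + 16*x^3 + 6*x^2 - 8*x - 4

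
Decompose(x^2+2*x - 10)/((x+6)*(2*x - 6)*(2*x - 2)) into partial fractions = 1/(18*(x + 6)) + 1/(8*(x - 1)) + 5/(72*(x - 3))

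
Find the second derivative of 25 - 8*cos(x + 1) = 8*cos(x + 1)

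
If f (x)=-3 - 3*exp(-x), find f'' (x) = -3*exp(-x)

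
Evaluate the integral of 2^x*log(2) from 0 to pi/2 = -1 + 2^(pi/2)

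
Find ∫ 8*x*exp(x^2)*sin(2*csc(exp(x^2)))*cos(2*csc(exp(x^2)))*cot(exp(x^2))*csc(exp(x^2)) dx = cos(2*csc(exp(x^2)))^2 + C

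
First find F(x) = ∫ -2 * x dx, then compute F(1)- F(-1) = 0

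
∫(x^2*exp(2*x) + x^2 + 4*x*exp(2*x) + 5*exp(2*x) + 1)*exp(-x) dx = 2*((x + 1)^2 + 2)*sinh(x) + C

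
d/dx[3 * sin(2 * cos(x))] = -6*sin(x)*cos(2*cos(x))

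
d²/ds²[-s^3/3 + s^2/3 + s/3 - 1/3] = 2/3 - 2*s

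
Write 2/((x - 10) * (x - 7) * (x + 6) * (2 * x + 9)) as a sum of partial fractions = 16/(2001*(2*x + 9)) - 1/(312*(x + 6)) - 2/(897*(x - 7)) + 1/(696*(x - 10))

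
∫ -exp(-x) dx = exp(-x) + C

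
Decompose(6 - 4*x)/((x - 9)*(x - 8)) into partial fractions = 26/(x - 8) - 30/(x - 9)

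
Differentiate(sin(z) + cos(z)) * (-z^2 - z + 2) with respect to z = z^2*sin(z) - z^2*cos(z) - z*sin(z) - 3*z*cos(z) - 3*sin(z) + cos(z)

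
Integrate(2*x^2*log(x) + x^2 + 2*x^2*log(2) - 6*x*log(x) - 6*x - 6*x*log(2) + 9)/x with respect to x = (x - 3)^2*log(2*x) + C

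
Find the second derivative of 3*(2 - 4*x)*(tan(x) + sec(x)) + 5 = 6*(-4*x*sin(x)/cos(x)^2 + 2*x - 4*x/cos(x)^2 - 4*sin(x)/cos(x) + 2*sin(x)/cos(x)^2 - 1 - 4/cos(x) + 2/cos(x)^2)/cos(x)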